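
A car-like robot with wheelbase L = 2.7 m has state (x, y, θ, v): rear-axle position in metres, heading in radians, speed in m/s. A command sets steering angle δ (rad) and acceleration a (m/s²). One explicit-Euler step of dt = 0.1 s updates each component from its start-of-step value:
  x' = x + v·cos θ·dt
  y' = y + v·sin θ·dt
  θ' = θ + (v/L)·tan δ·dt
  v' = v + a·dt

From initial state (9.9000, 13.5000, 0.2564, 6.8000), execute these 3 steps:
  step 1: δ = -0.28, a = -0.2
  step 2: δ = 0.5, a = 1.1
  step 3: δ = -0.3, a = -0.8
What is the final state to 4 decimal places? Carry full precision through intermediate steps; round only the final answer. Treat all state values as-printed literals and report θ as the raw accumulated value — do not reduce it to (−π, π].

after step 1 (δ=-0.28, a=-0.2): (10.557770, 13.672448, 0.183979, 6.780000)
after step 2 (δ=0.5, a=1.1): (11.224328, 13.796483, 0.321162, 6.890000)
after step 3 (δ=-0.3, a=-0.8): (11.878099, 14.013979, 0.242224, 6.810000)

(11.8781, 14.0140, 0.2422, 6.8100)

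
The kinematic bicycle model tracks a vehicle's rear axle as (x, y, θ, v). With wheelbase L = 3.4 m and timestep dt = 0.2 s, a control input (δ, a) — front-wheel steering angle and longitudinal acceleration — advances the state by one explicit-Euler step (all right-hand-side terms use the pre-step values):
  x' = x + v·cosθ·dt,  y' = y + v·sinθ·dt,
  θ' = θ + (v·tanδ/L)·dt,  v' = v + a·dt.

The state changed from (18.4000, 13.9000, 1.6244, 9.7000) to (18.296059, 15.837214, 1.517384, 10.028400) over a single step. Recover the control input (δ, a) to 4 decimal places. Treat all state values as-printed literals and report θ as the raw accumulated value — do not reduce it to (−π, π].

a = (v'−v)/dt = (0.328400)/0.2 = 1.6420
Δθ = θ'−θ = -0.107016;  (v·dt/L) = 9.7000·0.2/3.4 = 0.570588
tan δ = Δθ·L/(v·dt) = -0.187554  →  δ = -0.1854

δ = -0.1854, a = 1.6420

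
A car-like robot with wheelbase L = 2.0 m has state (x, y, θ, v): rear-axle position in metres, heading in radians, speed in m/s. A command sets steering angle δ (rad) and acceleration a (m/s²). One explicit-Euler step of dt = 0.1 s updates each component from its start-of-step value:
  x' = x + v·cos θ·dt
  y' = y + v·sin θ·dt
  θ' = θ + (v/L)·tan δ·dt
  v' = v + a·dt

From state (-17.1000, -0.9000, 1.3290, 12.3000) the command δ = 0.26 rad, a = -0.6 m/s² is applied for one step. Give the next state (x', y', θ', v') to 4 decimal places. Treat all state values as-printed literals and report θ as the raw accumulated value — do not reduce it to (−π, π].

x' = -17.1000 + 12.3000·cos(1.3290)·0.1 = -16.8055
y' = -0.9000 + 12.3000·sin(1.3290)·0.1 = 0.2942
θ' = 1.3290 + (12.3000/2.0)·tan(0.26)·0.1 = 1.4926
v' = 12.3000 − 0.6000·0.1 = 12.2400

(-16.8055, 0.2942, 1.4926, 12.2400)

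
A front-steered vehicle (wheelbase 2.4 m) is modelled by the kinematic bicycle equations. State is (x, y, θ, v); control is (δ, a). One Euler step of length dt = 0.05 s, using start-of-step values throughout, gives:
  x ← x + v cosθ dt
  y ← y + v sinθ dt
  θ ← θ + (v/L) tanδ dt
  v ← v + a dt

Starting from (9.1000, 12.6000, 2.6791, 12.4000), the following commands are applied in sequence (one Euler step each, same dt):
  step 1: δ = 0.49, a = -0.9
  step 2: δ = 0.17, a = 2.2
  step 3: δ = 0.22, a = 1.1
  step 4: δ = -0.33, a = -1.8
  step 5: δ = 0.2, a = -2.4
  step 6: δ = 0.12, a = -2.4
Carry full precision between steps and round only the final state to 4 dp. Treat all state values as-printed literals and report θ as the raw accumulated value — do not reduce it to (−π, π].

(5.5637, 13.7328, 2.9132, 12.1900)

after step 1 (δ=0.49, a=-0.9): (8.545135, 12.876632, 2.816892, 12.355000)
after step 2 (δ=0.17, a=2.2): (7.959665, 13.073710, 2.861076, 12.465000)
after step 3 (δ=0.22, a=1.1): (7.360776, 13.246258, 2.919147, 12.520000)
after step 4 (δ=-0.33, a=-1.8): (6.750200, 13.384363, 2.829805, 12.430000)
after step 5 (δ=0.2, a=-2.4): (6.158665, 13.575015, 2.882298, 12.310000)
after step 6 (δ=0.12, a=-2.4): (5.563741, 13.732828, 2.913222, 12.190000)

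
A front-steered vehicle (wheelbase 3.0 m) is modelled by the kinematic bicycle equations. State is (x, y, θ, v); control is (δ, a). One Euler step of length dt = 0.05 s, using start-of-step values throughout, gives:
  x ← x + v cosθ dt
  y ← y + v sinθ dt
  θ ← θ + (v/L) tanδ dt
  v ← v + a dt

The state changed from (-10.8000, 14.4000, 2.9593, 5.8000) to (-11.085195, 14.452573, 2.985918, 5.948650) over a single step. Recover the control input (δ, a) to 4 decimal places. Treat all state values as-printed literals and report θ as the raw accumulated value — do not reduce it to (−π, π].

a = (v'−v)/dt = (0.148650)/0.05 = 2.9730
Δθ = θ'−θ = 0.026618;  (v·dt/L) = 5.8000·0.05/3.0 = 0.096667
tan δ = Δθ·L/(v·dt) = 0.275359  →  δ = 0.2687

δ = 0.2687, a = 2.9730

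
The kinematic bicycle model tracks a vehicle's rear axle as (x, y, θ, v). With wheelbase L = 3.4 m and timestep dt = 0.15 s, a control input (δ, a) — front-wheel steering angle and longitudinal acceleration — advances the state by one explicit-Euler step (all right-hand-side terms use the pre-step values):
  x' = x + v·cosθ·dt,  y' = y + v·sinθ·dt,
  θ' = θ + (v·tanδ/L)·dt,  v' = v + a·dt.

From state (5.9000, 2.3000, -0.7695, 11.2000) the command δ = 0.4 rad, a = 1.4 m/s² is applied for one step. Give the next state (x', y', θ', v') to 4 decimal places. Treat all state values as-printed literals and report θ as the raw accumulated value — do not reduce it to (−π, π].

(7.1067, 1.1311, -0.5606, 11.4100)

x' = 5.9000 + 11.2000·cos(-0.7695)·0.15 = 7.1067
y' = 2.3000 + 11.2000·sin(-0.7695)·0.15 = 1.1311
θ' = -0.7695 + (11.2000/3.4)·tan(0.4)·0.15 = -0.5606
v' = 11.2000 + 1.4000·0.15 = 11.4100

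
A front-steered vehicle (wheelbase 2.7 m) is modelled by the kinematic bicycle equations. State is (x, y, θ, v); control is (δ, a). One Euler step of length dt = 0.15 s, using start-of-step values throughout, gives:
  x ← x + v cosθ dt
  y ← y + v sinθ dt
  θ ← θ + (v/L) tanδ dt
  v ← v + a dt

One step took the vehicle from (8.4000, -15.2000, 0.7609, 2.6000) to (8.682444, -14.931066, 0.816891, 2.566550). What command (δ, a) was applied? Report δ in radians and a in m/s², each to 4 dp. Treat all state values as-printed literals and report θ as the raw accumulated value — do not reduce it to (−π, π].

a = (v'−v)/dt = (-0.033450)/0.15 = -0.2230
Δθ = θ'−θ = 0.055991;  (v·dt/L) = 2.6000·0.15/2.7 = 0.144444
tan δ = Δθ·L/(v·dt) = 0.387630  →  δ = 0.3698

δ = 0.3698, a = -0.2230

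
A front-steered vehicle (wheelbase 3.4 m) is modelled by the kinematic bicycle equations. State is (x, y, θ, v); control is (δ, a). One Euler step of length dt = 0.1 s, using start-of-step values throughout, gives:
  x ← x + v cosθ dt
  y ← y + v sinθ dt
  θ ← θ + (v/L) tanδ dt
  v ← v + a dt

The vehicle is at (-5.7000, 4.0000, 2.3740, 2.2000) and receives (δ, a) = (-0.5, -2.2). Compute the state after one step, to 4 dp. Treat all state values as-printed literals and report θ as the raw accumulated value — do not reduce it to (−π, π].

(-5.8583, 4.1528, 2.3387, 1.9800)

x' = -5.7000 + 2.2000·cos(2.3740)·0.1 = -5.8583
y' = 4.0000 + 2.2000·sin(2.3740)·0.1 = 4.1528
θ' = 2.3740 + (2.2000/3.4)·tan(-0.5)·0.1 = 2.3387
v' = 2.2000 − 2.2000·0.1 = 1.9800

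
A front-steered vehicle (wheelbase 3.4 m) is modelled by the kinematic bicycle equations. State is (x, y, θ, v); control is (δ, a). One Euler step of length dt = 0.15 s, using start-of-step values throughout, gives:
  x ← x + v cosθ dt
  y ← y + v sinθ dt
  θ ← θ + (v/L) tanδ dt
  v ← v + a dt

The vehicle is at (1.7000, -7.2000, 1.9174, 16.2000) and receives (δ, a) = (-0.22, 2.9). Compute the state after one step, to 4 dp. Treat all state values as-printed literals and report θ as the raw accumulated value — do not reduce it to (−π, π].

x' = 1.7000 + 16.2000·cos(1.9174)·0.15 = 0.8745
y' = -7.2000 + 16.2000·sin(1.9174)·0.15 = -4.9145
θ' = 1.9174 + (16.2000/3.4)·tan(-0.22)·0.15 = 1.7576
v' = 16.2000 + 2.9000·0.15 = 16.6350

(0.8745, -4.9145, 1.7576, 16.6350)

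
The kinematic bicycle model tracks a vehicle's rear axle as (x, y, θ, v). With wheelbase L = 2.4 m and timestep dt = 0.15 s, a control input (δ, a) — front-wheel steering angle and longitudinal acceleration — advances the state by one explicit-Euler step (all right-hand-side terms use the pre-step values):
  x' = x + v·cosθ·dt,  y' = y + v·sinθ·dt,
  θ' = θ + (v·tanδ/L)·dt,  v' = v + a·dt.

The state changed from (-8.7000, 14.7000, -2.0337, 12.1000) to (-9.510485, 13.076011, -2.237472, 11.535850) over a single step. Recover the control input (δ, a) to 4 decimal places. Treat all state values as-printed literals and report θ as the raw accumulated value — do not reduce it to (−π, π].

δ = -0.2632, a = -3.7610

a = (v'−v)/dt = (-0.564150)/0.15 = -3.7610
Δθ = θ'−θ = -0.203772;  (v·dt/L) = 12.1000·0.15/2.4 = 0.756250
tan δ = Δθ·L/(v·dt) = -0.269451  →  δ = -0.2632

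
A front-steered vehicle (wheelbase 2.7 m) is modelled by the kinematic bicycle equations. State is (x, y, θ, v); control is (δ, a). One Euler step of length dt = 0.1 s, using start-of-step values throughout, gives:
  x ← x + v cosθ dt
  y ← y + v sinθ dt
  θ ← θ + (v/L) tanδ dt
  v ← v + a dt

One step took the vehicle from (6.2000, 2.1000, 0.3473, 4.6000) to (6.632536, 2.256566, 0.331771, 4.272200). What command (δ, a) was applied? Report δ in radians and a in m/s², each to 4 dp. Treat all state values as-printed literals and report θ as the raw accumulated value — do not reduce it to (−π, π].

a = (v'−v)/dt = (-0.327800)/0.1 = -3.2780
Δθ = θ'−θ = -0.015529;  (v·dt/L) = 4.6000·0.1/2.7 = 0.170370
tan δ = Δθ·L/(v·dt) = -0.091148  →  δ = -0.0909

δ = -0.0909, a = -3.2780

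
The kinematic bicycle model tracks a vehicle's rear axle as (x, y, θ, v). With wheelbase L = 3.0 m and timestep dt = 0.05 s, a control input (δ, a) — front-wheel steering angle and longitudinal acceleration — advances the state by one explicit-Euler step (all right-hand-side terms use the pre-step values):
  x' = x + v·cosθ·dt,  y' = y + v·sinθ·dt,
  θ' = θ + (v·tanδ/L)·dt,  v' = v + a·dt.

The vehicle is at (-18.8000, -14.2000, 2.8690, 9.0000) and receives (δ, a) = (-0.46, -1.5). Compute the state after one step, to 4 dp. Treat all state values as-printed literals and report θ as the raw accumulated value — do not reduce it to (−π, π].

x' = -18.8000 + 9.0000·cos(2.8690)·0.05 = -19.2334
y' = -14.2000 + 9.0000·sin(2.8690)·0.05 = -14.0788
θ' = 2.8690 + (9.0000/3.0)·tan(-0.46)·0.05 = 2.7947
v' = 9.0000 − 1.5000·0.05 = 8.9250

(-19.2334, -14.0788, 2.7947, 8.9250)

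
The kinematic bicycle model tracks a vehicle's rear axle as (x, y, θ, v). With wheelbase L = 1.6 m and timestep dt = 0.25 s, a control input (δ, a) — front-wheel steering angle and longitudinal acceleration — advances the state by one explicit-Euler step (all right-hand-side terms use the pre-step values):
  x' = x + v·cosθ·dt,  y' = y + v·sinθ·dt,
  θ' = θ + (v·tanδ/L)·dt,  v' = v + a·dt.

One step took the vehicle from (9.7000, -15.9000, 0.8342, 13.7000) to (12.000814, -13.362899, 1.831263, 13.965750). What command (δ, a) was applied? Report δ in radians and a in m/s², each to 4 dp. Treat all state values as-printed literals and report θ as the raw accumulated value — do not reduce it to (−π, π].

δ = 0.4359, a = 1.0630

a = (v'−v)/dt = (0.265750)/0.25 = 1.0630
Δθ = θ'−θ = 0.997063;  (v·dt/L) = 13.7000·0.25/1.6 = 2.140625
tan δ = Δθ·L/(v·dt) = 0.465781  →  δ = 0.4359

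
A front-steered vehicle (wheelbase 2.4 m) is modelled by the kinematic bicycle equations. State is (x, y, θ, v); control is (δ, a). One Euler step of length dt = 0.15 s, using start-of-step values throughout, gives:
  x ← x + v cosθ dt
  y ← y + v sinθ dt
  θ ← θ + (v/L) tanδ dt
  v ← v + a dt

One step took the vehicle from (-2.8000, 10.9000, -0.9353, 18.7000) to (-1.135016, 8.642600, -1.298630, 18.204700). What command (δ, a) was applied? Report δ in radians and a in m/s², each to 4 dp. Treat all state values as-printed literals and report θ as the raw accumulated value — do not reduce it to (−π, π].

δ = -0.3014, a = -3.3020

a = (v'−v)/dt = (-0.495300)/0.15 = -3.3020
Δθ = θ'−θ = -0.363330;  (v·dt/L) = 18.7000·0.15/2.4 = 1.168750
tan δ = Δθ·L/(v·dt) = -0.310871  →  δ = -0.3014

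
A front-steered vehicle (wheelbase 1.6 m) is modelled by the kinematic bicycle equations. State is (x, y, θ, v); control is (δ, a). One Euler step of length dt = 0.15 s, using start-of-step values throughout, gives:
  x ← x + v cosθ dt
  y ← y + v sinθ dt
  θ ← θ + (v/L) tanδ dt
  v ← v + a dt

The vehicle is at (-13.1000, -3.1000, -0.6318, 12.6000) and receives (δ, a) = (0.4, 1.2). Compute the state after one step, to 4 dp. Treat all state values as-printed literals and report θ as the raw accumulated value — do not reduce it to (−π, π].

x' = -13.1000 + 12.6000·cos(-0.6318)·0.15 = -11.5748
y' = -3.1000 + 12.6000·sin(-0.6318)·0.15 = -4.2162
θ' = -0.6318 + (12.6000/1.6)·tan(0.4)·0.15 = -0.1324
v' = 12.6000 + 1.2000·0.15 = 12.7800

(-11.5748, -4.2162, -0.1324, 12.7800)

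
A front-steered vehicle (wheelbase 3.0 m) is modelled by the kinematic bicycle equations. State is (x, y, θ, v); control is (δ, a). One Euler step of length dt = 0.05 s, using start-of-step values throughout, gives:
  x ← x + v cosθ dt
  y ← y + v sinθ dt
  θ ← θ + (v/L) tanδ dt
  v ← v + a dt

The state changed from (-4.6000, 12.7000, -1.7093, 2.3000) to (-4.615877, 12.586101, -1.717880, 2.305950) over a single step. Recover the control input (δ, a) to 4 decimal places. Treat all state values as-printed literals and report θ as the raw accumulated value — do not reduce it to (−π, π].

δ = -0.2202, a = 0.1190

a = (v'−v)/dt = (0.005950)/0.05 = 0.1190
Δθ = θ'−θ = -0.008580;  (v·dt/L) = 2.3000·0.05/3.0 = 0.038333
tan δ = Δθ·L/(v·dt) = -0.223826  →  δ = -0.2202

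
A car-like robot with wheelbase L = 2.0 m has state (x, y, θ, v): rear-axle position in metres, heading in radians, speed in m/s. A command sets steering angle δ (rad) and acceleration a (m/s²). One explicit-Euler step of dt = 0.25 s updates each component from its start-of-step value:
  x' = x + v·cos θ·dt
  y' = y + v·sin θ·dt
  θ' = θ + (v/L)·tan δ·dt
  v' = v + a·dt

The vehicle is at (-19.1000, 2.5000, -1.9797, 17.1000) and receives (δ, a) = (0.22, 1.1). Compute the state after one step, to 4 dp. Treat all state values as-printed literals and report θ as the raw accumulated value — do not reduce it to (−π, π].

(-20.7998, -1.4226, -1.5017, 17.3750)

x' = -19.1000 + 17.1000·cos(-1.9797)·0.25 = -20.7998
y' = 2.5000 + 17.1000·sin(-1.9797)·0.25 = -1.4226
θ' = -1.9797 + (17.1000/2.0)·tan(0.22)·0.25 = -1.5017
v' = 17.1000 + 1.1000·0.25 = 17.3750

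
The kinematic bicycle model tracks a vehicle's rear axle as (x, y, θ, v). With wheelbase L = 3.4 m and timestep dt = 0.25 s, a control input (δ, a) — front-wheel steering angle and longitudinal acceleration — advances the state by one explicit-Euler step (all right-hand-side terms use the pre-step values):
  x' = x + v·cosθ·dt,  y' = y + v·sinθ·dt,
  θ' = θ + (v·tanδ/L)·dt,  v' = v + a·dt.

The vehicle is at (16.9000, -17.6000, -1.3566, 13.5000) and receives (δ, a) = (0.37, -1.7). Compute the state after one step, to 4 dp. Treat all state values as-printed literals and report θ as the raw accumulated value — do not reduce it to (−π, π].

x' = 16.9000 + 13.5000·cos(-1.3566)·0.25 = 17.6174
y' = -17.6000 + 13.5000·sin(-1.3566)·0.25 = -20.8979
θ' = -1.3566 + (13.5000/3.4)·tan(0.37)·0.25 = -0.9716
v' = 13.5000 − 1.7000·0.25 = 13.0750

(17.6174, -20.8979, -0.9716, 13.0750)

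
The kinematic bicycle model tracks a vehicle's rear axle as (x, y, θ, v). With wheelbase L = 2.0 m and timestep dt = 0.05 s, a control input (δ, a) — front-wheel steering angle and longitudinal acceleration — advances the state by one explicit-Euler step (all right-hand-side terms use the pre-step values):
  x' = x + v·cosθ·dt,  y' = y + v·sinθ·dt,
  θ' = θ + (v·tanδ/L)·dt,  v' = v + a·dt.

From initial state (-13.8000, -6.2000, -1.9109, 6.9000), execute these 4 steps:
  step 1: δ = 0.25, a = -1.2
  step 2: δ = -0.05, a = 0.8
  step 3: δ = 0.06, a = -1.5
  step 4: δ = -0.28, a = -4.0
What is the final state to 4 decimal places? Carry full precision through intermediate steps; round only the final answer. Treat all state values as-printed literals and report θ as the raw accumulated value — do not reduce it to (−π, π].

after step 1 (δ=0.25, a=-1.2): (-13.915087, -6.525238, -1.866854, 6.840000)
after step 2 (δ=-0.05, a=0.8): (-14.014866, -6.852359, -1.875411, 6.880000)
after step 3 (δ=0.06, a=-1.5): (-14.118040, -7.180523, -1.865078, 6.805000)
after step 4 (δ=-0.28, a=-4.0): (-14.216730, -7.506146, -1.913998, 6.605000)

(-14.2167, -7.5061, -1.9140, 6.6050)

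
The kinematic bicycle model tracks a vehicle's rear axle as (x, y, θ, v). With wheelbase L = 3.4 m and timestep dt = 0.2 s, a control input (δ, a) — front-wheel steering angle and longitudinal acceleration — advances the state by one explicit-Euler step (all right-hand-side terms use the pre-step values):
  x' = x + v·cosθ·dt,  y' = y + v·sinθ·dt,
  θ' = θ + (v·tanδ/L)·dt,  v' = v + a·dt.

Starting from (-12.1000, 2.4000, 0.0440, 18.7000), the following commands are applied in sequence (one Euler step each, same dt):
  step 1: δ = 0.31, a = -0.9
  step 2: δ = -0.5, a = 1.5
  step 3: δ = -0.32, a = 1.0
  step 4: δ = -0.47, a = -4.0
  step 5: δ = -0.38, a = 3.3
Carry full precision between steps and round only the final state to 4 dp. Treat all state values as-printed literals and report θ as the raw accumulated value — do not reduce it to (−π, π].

(3.4962, -2.0895, -1.5621, 18.8800)

after step 1 (δ=0.31, a=-0.9): (-8.363620, 2.564507, 0.396360, 18.520000)
after step 2 (δ=-0.5, a=1.5): (-4.946782, 3.994486, -0.198788, 18.820000)
after step 3 (δ=-0.32, a=1.0): (-1.256908, 3.251165, -0.565656, 19.020000)
after step 4 (δ=-0.47, a=-4.0): (1.954571, 1.212337, -1.133980, 18.220000)
after step 5 (δ=-0.38, a=3.3): (3.496190, -2.089502, -1.562056, 18.880000)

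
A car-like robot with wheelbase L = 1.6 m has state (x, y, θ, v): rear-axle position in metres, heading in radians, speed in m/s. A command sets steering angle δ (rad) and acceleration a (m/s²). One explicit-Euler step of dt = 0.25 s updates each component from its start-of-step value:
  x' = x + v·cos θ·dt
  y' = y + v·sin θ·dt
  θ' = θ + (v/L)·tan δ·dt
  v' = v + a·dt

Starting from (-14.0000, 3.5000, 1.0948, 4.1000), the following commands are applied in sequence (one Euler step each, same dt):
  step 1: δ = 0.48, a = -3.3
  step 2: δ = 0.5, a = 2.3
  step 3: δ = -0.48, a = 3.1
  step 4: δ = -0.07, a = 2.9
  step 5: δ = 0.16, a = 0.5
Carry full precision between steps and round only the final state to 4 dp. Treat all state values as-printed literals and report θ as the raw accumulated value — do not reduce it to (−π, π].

after step 1 (δ=0.48, a=-3.3): (-13.530320, 4.411058, 1.428316, 3.275000)
after step 2 (δ=0.5, a=2.3): (-13.414059, 5.221511, 1.707870, 3.850000)
after step 3 (δ=-0.48, a=3.1): (-13.545579, 6.174983, 1.394690, 4.625000)
after step 4 (δ=-0.07, a=2.9): (-13.343007, 7.313350, 1.344021, 5.350000)
after step 5 (δ=0.16, a=0.5): (-13.042288, 8.616605, 1.478924, 5.475000)

(-13.0423, 8.6166, 1.4789, 5.4750)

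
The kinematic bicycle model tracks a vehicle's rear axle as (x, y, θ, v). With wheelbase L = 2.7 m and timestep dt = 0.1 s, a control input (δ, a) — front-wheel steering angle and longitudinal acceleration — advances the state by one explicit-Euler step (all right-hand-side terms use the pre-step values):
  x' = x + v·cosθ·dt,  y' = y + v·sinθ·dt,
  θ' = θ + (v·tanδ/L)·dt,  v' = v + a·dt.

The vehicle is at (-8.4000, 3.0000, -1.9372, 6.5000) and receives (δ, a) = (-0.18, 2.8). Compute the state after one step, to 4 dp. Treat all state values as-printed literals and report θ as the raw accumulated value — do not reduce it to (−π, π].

x' = -8.4000 + 6.5000·cos(-1.9372)·0.1 = -8.6329
y' = 3.0000 + 6.5000·sin(-1.9372)·0.1 = 2.3931
θ' = -1.9372 + (6.5000/2.7)·tan(-0.18)·0.1 = -1.9810
v' = 6.5000 + 2.8000·0.1 = 6.7800

(-8.6329, 2.3931, -1.9810, 6.7800)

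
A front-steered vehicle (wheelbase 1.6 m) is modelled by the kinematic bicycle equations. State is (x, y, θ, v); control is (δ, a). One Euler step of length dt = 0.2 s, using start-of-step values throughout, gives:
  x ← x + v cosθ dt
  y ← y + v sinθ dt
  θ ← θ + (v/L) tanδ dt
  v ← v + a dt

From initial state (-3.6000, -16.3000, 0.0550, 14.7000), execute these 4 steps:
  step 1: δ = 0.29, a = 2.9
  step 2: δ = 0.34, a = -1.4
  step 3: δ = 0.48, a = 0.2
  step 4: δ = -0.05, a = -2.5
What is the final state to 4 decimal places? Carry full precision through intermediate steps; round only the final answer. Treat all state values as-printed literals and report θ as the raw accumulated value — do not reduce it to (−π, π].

after step 1 (δ=0.29, a=2.9): (-0.664446, -16.138382, 0.603333, 15.280000)
after step 2 (δ=0.34, a=-1.4): (1.852014, -14.404436, 1.278971, 15.000000)
after step 3 (δ=0.48, a=0.2): (2.715117, -11.531275, 2.255116, 15.040000)
after step 4 (δ=-0.05, a=-2.5): (0.813621, -9.200529, 2.161038, 14.540000)

(0.8136, -9.2005, 2.1610, 14.5400)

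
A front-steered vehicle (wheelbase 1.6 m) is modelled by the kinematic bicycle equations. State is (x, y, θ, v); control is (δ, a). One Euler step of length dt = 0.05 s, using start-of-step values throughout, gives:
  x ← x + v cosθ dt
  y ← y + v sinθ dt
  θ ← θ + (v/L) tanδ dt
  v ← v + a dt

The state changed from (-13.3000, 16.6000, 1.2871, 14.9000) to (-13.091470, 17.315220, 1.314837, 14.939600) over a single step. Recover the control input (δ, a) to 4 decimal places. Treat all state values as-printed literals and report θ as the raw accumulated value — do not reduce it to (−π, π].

δ = 0.0595, a = 0.7920

a = (v'−v)/dt = (0.039600)/0.05 = 0.7920
Δθ = θ'−θ = 0.027737;  (v·dt/L) = 14.9000·0.05/1.6 = 0.465625
tan δ = Δθ·L/(v·dt) = 0.059569  →  δ = 0.0595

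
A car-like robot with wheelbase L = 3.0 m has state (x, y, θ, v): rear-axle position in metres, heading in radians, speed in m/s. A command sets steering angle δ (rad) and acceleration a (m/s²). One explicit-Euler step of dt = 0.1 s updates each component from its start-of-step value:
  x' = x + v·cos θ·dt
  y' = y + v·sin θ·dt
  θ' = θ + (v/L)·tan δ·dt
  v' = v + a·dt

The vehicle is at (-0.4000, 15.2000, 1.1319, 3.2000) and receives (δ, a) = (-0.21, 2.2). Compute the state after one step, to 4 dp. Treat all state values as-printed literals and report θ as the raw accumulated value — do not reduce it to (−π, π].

x' = -0.4000 + 3.2000·cos(1.1319)·0.1 = -0.2640
y' = 15.2000 + 3.2000·sin(1.1319)·0.1 = 15.4897
θ' = 1.1319 + (3.2000/3.0)·tan(-0.21)·0.1 = 1.1092
v' = 3.2000 + 2.2000·0.1 = 3.4200

(-0.2640, 15.4897, 1.1092, 3.4200)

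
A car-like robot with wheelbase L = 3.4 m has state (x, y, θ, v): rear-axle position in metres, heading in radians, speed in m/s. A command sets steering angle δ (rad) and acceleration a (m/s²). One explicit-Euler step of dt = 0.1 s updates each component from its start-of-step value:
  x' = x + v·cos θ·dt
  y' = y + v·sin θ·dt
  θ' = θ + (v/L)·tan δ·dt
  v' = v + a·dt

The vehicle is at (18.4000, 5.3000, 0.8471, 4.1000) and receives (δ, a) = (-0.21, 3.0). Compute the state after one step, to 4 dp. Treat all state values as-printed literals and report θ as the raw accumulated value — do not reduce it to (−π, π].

x' = 18.4000 + 4.1000·cos(0.8471)·0.1 = 18.6715
y' = 5.3000 + 4.1000·sin(0.8471)·0.1 = 5.6072
θ' = 0.8471 + (4.1000/3.4)·tan(-0.21)·0.1 = 0.8214
v' = 4.1000 + 3.0000·0.1 = 4.4000

(18.6715, 5.6072, 0.8214, 4.4000)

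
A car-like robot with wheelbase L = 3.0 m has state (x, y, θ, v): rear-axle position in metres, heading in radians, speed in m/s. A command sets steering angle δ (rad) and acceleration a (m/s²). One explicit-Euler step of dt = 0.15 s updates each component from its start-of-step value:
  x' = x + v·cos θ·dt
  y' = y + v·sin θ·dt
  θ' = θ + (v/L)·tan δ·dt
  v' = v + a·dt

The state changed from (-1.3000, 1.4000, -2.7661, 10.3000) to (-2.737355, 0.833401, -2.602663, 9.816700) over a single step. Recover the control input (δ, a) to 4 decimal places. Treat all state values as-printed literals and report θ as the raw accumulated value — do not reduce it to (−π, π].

δ = 0.3073, a = -3.2220

a = (v'−v)/dt = (-0.483300)/0.15 = -3.2220
Δθ = θ'−θ = 0.163437;  (v·dt/L) = 10.3000·0.15/3.0 = 0.515000
tan δ = Δθ·L/(v·dt) = 0.317353  →  δ = 0.3073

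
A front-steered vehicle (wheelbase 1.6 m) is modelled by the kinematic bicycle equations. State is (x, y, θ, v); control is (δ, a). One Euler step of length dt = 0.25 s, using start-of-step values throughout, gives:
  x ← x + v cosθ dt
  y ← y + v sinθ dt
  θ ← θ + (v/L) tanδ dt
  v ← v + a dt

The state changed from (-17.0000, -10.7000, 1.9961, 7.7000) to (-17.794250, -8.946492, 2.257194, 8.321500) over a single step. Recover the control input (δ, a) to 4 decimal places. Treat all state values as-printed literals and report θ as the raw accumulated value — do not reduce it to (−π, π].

a = (v'−v)/dt = (0.621500)/0.25 = 2.4860
Δθ = θ'−θ = 0.261094;  (v·dt/L) = 7.7000·0.25/1.6 = 1.203125
tan δ = Δθ·L/(v·dt) = 0.217013  →  δ = 0.2137

δ = 0.2137, a = 2.4860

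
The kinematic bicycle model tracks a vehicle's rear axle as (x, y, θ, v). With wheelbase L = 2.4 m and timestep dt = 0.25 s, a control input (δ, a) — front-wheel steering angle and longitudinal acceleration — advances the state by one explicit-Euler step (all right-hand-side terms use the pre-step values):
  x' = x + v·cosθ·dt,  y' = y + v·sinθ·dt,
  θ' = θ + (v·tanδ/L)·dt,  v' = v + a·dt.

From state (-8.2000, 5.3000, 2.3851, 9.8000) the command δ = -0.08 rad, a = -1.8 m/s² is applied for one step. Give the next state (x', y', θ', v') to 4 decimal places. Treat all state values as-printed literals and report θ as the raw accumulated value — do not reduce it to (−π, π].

(-9.9818, 6.9816, 2.3033, 9.3500)

x' = -8.2000 + 9.8000·cos(2.3851)·0.25 = -9.9818
y' = 5.3000 + 9.8000·sin(2.3851)·0.25 = 6.9816
θ' = 2.3851 + (9.8000/2.4)·tan(-0.08)·0.25 = 2.3033
v' = 9.8000 − 1.8000·0.25 = 9.3500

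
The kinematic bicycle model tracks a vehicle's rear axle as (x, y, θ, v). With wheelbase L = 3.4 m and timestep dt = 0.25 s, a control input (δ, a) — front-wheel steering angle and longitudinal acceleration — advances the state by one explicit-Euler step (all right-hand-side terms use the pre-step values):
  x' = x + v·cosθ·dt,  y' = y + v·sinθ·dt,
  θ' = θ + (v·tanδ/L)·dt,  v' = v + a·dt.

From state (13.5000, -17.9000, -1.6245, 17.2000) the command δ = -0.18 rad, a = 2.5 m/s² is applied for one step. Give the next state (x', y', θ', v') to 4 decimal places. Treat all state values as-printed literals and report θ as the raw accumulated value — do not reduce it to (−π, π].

(13.2692, -22.1938, -1.8546, 17.8250)

x' = 13.5000 + 17.2000·cos(-1.6245)·0.25 = 13.2692
y' = -17.9000 + 17.2000·sin(-1.6245)·0.25 = -22.1938
θ' = -1.6245 + (17.2000/3.4)·tan(-0.18)·0.25 = -1.8546
v' = 17.2000 + 2.5000·0.25 = 17.8250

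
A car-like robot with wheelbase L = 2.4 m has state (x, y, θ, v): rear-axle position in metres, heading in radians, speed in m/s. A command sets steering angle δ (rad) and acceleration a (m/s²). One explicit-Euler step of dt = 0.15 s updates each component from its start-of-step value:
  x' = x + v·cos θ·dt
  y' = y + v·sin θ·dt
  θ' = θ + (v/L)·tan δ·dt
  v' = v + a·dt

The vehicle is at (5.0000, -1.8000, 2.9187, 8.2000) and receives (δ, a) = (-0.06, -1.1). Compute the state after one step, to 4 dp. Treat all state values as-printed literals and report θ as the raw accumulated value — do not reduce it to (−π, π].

x' = 5.0000 + 8.2000·cos(2.9187)·0.15 = 3.8004
y' = -1.8000 + 8.2000·sin(2.9187)·0.15 = -1.5281
θ' = 2.9187 + (8.2000/2.4)·tan(-0.06)·0.15 = 2.8879
v' = 8.2000 − 1.1000·0.15 = 8.0350

(3.8004, -1.5281, 2.8879, 8.0350)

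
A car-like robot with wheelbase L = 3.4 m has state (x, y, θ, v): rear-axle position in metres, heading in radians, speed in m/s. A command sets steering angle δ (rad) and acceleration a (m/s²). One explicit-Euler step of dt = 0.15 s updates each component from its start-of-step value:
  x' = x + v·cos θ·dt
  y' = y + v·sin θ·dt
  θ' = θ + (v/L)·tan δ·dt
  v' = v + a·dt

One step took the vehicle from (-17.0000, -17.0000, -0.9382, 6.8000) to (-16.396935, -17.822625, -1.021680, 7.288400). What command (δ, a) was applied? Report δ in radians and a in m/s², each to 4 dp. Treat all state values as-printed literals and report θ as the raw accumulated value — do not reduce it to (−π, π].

a = (v'−v)/dt = (0.488400)/0.15 = 3.2560
Δθ = θ'−θ = -0.083480;  (v·dt/L) = 6.8000·0.15/3.4 = 0.300000
tan δ = Δθ·L/(v·dt) = -0.278267  →  δ = -0.2714

δ = -0.2714, a = 3.2560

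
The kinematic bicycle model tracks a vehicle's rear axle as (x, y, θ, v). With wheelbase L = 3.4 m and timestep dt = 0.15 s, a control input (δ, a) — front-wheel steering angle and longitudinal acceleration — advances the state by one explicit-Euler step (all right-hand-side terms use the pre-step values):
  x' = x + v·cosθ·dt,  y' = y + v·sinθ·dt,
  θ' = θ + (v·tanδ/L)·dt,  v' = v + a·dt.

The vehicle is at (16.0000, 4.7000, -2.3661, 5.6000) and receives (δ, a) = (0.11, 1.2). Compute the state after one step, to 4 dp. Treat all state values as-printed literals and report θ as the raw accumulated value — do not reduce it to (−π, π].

x' = 16.0000 + 5.6000·cos(-2.3661)·0.15 = 15.4002
y' = 4.7000 + 5.6000·sin(-2.3661)·0.15 = 4.1119
θ' = -2.3661 + (5.6000/3.4)·tan(0.11)·0.15 = -2.3388
v' = 5.6000 + 1.2000·0.15 = 5.7800

(15.4002, 4.1119, -2.3388, 5.7800)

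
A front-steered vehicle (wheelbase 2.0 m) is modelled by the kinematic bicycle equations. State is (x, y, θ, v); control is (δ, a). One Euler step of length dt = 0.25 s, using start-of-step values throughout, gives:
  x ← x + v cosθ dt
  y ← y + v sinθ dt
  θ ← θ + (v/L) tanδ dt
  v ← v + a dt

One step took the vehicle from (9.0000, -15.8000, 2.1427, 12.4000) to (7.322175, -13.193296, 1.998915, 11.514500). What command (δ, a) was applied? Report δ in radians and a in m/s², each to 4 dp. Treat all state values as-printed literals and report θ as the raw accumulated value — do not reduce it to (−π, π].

a = (v'−v)/dt = (-0.885500)/0.25 = -3.5420
Δθ = θ'−θ = -0.143785;  (v·dt/L) = 12.4000·0.25/2.0 = 1.550000
tan δ = Δθ·L/(v·dt) = -0.092765  →  δ = -0.0925

δ = -0.0925, a = -3.5420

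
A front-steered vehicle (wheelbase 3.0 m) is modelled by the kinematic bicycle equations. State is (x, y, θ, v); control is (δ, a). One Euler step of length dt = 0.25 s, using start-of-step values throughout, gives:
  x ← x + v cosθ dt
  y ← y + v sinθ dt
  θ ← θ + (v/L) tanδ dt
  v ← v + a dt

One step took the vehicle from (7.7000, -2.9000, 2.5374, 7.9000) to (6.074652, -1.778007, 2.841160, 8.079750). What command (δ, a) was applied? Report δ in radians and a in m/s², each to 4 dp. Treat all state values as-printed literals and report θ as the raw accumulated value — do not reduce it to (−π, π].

a = (v'−v)/dt = (0.179750)/0.25 = 0.7190
Δθ = θ'−θ = 0.303760;  (v·dt/L) = 7.9000·0.25/3.0 = 0.658333
tan δ = Δθ·L/(v·dt) = 0.461408  →  δ = 0.4323

δ = 0.4323, a = 0.7190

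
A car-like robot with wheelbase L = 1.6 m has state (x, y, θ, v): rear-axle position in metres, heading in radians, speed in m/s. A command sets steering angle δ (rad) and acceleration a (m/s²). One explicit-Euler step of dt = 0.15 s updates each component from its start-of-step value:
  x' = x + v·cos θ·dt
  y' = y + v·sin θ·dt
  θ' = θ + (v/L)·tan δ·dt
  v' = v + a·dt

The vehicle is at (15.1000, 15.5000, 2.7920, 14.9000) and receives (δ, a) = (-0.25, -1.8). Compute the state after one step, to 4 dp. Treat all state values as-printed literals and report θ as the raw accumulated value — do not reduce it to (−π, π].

(13.0002, 16.2655, 2.4353, 14.6300)

x' = 15.1000 + 14.9000·cos(2.7920)·0.15 = 13.0002
y' = 15.5000 + 14.9000·sin(2.7920)·0.15 = 16.2655
θ' = 2.7920 + (14.9000/1.6)·tan(-0.25)·0.15 = 2.4353
v' = 14.9000 − 1.8000·0.15 = 14.6300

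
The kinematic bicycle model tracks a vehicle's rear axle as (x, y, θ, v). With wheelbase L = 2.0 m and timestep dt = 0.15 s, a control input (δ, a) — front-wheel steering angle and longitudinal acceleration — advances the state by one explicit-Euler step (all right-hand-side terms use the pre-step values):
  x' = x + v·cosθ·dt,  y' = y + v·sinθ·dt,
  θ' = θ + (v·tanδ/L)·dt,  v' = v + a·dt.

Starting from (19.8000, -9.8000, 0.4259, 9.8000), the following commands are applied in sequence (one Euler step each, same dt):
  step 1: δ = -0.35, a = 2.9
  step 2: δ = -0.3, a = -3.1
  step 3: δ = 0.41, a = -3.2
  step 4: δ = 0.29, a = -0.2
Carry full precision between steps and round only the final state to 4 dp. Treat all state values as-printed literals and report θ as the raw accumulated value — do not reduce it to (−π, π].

after step 1 (δ=-0.35, a=2.9): (21.138681, -9.192683, 0.157604, 10.235000)
after step 2 (δ=-0.3, a=-3.1): (22.654903, -8.951722, -0.079850, 9.770000)
after step 3 (δ=0.41, a=-3.2): (24.115734, -9.068618, 0.238626, 9.290000)
after step 4 (δ=0.29, a=-0.2): (25.469747, -8.739240, 0.446545, 9.260000)

(25.4697, -8.7392, 0.4465, 9.2600)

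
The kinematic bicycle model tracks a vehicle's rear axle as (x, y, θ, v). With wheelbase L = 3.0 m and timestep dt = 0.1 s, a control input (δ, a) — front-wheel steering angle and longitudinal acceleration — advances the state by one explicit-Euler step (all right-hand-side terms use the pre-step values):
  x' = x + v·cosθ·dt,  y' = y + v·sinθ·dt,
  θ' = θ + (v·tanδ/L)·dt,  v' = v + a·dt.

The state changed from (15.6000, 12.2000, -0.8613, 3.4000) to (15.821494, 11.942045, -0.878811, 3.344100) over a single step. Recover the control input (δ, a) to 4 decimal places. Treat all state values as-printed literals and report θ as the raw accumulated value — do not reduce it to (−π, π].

a = (v'−v)/dt = (-0.055900)/0.1 = -0.5590
Δθ = θ'−θ = -0.017511;  (v·dt/L) = 3.4000·0.1/3.0 = 0.113333
tan δ = Δθ·L/(v·dt) = -0.154509  →  δ = -0.1533

δ = -0.1533, a = -0.5590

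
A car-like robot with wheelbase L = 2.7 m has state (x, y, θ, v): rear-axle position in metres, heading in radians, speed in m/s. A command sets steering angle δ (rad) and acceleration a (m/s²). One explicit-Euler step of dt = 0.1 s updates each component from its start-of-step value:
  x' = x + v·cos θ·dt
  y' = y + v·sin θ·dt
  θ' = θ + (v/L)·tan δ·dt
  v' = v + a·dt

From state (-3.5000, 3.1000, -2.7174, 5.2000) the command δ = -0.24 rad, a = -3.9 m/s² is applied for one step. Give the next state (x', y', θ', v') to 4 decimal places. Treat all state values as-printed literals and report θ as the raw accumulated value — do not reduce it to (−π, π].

x' = -3.5000 + 5.2000·cos(-2.7174)·0.1 = -3.9739
y' = 3.1000 + 5.2000·sin(-2.7174)·0.1 = 2.8860
θ' = -2.7174 + (5.2000/2.7)·tan(-0.24)·0.1 = -2.7645
v' = 5.2000 − 3.9000·0.1 = 4.8100

(-3.9739, 2.8860, -2.7645, 4.8100)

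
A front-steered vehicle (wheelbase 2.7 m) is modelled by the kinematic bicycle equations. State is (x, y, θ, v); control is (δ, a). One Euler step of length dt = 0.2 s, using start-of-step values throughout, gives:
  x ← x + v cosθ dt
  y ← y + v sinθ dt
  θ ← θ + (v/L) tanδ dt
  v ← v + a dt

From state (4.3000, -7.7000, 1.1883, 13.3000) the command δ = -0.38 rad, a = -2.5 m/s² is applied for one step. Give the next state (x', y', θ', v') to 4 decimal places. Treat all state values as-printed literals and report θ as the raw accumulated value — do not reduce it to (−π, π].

(5.2928, -5.2322, 0.7948, 12.8000)

x' = 4.3000 + 13.3000·cos(1.1883)·0.2 = 5.2928
y' = -7.7000 + 13.3000·sin(1.1883)·0.2 = -5.2322
θ' = 1.1883 + (13.3000/2.7)·tan(-0.38)·0.2 = 0.7948
v' = 13.3000 − 2.5000·0.2 = 12.8000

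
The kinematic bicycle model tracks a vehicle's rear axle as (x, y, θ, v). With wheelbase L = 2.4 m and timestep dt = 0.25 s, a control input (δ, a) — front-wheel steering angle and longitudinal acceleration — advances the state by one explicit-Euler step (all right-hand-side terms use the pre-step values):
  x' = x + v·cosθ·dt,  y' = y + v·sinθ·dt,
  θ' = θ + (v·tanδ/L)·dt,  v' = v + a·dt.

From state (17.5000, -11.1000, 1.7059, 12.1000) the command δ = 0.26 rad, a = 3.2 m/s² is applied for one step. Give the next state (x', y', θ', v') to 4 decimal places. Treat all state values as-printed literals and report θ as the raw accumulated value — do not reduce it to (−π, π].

x' = 17.5000 + 12.1000·cos(1.7059)·0.25 = 17.0926
y' = -11.1000 + 12.1000·sin(1.7059)·0.25 = -8.1026
θ' = 1.7059 + (12.1000/2.4)·tan(0.26)·0.25 = 2.0412
v' = 12.1000 + 3.2000·0.25 = 12.9000

(17.0926, -8.1026, 2.0412, 12.9000)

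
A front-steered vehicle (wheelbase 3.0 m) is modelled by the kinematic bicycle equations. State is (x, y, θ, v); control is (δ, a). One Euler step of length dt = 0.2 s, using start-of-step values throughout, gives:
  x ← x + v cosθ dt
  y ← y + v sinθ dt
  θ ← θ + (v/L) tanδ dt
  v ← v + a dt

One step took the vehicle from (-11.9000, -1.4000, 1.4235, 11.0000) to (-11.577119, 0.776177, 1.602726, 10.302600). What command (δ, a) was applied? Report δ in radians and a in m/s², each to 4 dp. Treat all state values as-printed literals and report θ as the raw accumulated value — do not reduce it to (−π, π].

a = (v'−v)/dt = (-0.697400)/0.2 = -3.4870
Δθ = θ'−θ = 0.179226;  (v·dt/L) = 11.0000·0.2/3.0 = 0.733333
tan δ = Δθ·L/(v·dt) = 0.244399  →  δ = 0.2397

δ = 0.2397, a = -3.4870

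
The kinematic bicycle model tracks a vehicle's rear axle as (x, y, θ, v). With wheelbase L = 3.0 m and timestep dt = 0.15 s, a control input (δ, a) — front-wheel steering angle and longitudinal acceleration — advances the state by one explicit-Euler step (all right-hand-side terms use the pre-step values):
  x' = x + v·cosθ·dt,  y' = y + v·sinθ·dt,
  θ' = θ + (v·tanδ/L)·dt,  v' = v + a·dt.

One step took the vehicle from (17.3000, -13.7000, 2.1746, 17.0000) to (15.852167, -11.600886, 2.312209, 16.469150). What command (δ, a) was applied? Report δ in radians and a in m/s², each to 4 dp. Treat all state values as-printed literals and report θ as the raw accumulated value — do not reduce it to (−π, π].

δ = 0.1605, a = -3.5390

a = (v'−v)/dt = (-0.530850)/0.15 = -3.5390
Δθ = θ'−θ = 0.137609;  (v·dt/L) = 17.0000·0.15/3.0 = 0.850000
tan δ = Δθ·L/(v·dt) = 0.161893  →  δ = 0.1605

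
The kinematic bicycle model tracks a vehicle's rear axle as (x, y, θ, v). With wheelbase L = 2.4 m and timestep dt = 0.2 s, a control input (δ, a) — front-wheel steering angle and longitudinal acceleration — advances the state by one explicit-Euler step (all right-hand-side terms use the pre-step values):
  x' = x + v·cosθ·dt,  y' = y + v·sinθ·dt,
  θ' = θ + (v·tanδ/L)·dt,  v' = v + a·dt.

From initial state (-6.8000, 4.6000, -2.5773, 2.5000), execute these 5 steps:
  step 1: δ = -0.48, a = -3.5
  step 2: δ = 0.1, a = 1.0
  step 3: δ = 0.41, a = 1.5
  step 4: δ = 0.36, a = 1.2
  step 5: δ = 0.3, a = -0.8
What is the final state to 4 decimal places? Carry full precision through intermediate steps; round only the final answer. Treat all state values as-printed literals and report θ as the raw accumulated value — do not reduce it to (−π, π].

after step 1 (δ=-0.48, a=-3.5): (-7.222484, 4.332591, -2.685761, 1.800000)
after step 2 (δ=0.1, a=1.0): (-7.545726, 4.174115, -2.670710, 2.000000)
after step 3 (δ=0.41, a=1.5): (-7.902193, 3.992646, -2.598272, 2.300000)
after step 4 (δ=0.36, a=1.2): (-8.295952, 3.754835, -2.526128, 2.540000)
after step 5 (δ=0.3, a=-0.8): (-8.710736, 3.461547, -2.460652, 2.380000)

(-8.7107, 3.4615, -2.4607, 2.3800)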